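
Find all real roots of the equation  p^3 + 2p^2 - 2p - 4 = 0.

Possible rational roots are divisors of -4. Testing p = -2 gives 0, so (p + 2) is a factor.
Divide: p^3 + 2p^2 - 2p - 4 = (p + 2)(p^2 - 2).
Apply the quadratic formula to p^2 - 2 = 0: p = (0 +/- sqrt(8))/2, i.e. p ~= 1.4142 or p ~= -1.4142.

p = -2 or p = -1.4142 or p = 1.4142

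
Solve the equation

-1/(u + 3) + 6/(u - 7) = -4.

u = -2.7043 or u = 5.4543

Multiply both sides by (u + 3)(u - 7):
-(u - 7) + 6(u + 3) = -4(u + 3)(u - 7).
Expand and collect terms: -4u^2 + 11u + 59 = 0.
By the quadratic formula, u = (-11 +/- sqrt(1065)) / -8, so u ~= -2.7043 or u ~= 5.4543.
Neither value makes a denominator zero (u != -3, u != 7), so both are valid.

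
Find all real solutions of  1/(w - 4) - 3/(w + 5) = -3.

Multiply both sides by (w - 4)(w + 5):
(w + 5) - 3(w - 4) = -3(w - 4)(w + 5).
Expand and collect terms: -3w² - w + 43 = 0.
By the quadratic formula, w = (1 ± √517) / -6, so w ≈ -3.9563 or w ≈ 3.6229.
Neither value makes a denominator zero (w ≠ 4, w ≠ -5), so both are valid.

w = -3.9563 or w = 3.6229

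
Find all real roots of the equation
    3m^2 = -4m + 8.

m = -2.4305 or m = 1.0972

Rearrange to standard form: 3m^2 + 4m - 8 = 0.
Discriminant: (4)^2 - 4*3*(-8) = 112.
Quadratic formula: m = (-4 +/- sqrt(112)) / 6.
So m = -2/3 + 2*sqrt(7)/3 ~= 1.0972 or m = -2*sqrt(7)/3 - 2/3 ~= -2.4305.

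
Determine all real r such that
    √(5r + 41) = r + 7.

r = -1

Square both sides: 5r + 41 = (r + 7)².
Expand and rearrange: r² + 9r + 8 = 0.
Solving gives r = -1 or r = -8.
Check each candidate in the original equation:
  r = -1: √(36) = 6, while r + 7 = 6 — valid.
  r = -8: √(1) = 1, while r + 7 = -1 — extraneous.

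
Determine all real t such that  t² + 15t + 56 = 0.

Factor: (t + 7)(t + 8) = 0.
So t = -7 or t = -8.

t = -8 or t = -7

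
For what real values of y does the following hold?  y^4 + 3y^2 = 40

Let u = y^2. The equation becomes u^2 + 3u - 40 = 0.
Factor: (u + 8)(u - 5) = 0, so u = -8 or u = 5.
y^2 = -8 < 0 has no real solution.
y^2 = 5 gives y = +/-sqrt(5) ~= +/-2.2361.

y = -2.2361 or y = 2.2361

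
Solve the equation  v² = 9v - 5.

v = 0.5949 or v = 8.4051

Rearrange to standard form: v² - 9v + 5 = 0.
Discriminant: (-9)² − 4·1·5 = 61.
Quadratic formula: v = (9 ± √61) / 2.
So v = √(61)/2 + 9/2 ≈ 8.4051 or v = 9/2 - √(61)/2 ≈ 0.5949.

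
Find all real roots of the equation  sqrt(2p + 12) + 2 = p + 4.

p = 2

Isolate the radical: sqrt(2p + 12) = p + 2.
Square both sides: 2p + 12 = (p + 2)^2.
Expand and rearrange: p^2 + 2p - 8 = 0.
Solving gives p = 2 or p = -4.
Check each candidate in the original equation:
  p = 2: sqrt(16) = 4, while p + 2 = 4 — valid.
  p = -4: sqrt(4) = 2, while p + 2 = -2 — extraneous.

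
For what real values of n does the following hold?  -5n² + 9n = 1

Rearrange to standard form: -5n² + 9n - 1 = 0.
Discriminant: (9)² − 4·(-5)·(-1) = 61.
Quadratic formula: n = (-9 ± √61) / (-10).
So n = 9/10 - √(61)/10 ≈ 0.119 or n = √(61)/10 + 9/10 ≈ 1.681.

n = 0.119 or n = 1.681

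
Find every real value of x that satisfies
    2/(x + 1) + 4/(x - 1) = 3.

x = -0.633 or x = 2.633

Multiply both sides by (x + 1)(x - 1):
2(x - 1) + 4(x + 1) = 3(x + 1)(x - 1).
Expand and collect terms: 3x² - 6x - 5 = 0.
By the quadratic formula, x = (6 ± √96) / 6, so x ≈ 2.633 or x ≈ -0.633.
Neither value makes a denominator zero (x ≠ -1, x ≠ 1), so both are valid.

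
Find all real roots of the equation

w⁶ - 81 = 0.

Let u = w³. The equation becomes u² - 81 = 0.
Factor: (u + 9)(u - 9) = 0, so u = -9 or u = 9.
w³ = -9 gives w = -∛(9) ≈ -2.0801.
w³ = 9 gives w = ∛(9) ≈ 2.0801.

w = -2.0801 or w = 2.0801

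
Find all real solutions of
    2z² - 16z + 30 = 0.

Factor: 2(z - 3)(z - 5) = 0.
So z = 3 or z = 5.

z = 3 or z = 5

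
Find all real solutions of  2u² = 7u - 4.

Rearrange to standard form: 2u² - 7u + 4 = 0.
Discriminant: (-7)² − 4·2·4 = 17.
Quadratic formula: u = (7 ± √17) / 4.
So u = √(17)/4 + 7/4 ≈ 2.7808 or u = 7/4 - √(17)/4 ≈ 0.7192.

u = 0.7192 or u = 2.7808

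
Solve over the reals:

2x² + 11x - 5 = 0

x = -5.9221 or x = 0.4221

Discriminant: (11)² − 4·2·(-5) = 161.
Quadratic formula: x = (-11 ± √161) / 4.
So x = -11/4 + √(161)/4 ≈ 0.4221 or x = -√(161)/4 - 11/4 ≈ -5.9221.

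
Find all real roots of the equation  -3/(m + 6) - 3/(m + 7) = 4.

Multiply both sides by (m + 6)(m + 7):
-3(m + 7) - 3(m + 6) = 4(m + 6)(m + 7).
Expand and collect terms: 4m² + 58m + 207 = 0.
By the quadratic formula, m = (-58 ± √52) / 8, so m ≈ -6.3486 or m ≈ -8.1514.
Neither value makes a denominator zero (m ≠ -6, m ≠ -7), so both are valid.

m = -8.1514 or m = -6.3486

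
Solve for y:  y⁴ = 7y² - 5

y = -2.4885 or y = -0.8986 or y = 0.8986 or y = 2.4885

Let u = y². The equation becomes u² - 7u + 5 = 0.
By the quadratic formula, u = √(29)/2 + 7/2 or u = 7/2 - √(29)/2.
y² = √(29)/2 + 7/2 gives y = ±√(√(29)/2 + 7/2) ≈ ±2.4885.
y² = 7/2 - √(29)/2 gives y = ±√(7/2 - √(29)/2) ≈ ±0.8986.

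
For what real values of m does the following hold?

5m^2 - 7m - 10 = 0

Discriminant: (-7)^2 - 4*5*(-10) = 249.
Quadratic formula: m = (7 +/- sqrt(249)) / 10.
So m = 7/10 + sqrt(249)/10 ~= 2.278 or m = 7/10 - sqrt(249)/10 ~= -0.878.

m = -0.878 or m = 2.278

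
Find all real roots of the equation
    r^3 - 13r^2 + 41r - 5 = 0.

Possible rational roots are divisors of -5. Testing r = 5 gives 0, so (r - 5) is a factor.
Divide: r^3 - 13r^2 + 41r - 5 = (r - 5)(r^2 - 8r + 1).
Apply the quadratic formula to r^2 - 8r + 1 = 0: r = (8 +/- sqrt(60))/2, i.e. r ~= 7.873 or r ~= 0.127.

r = 0.127 or r = 5 or r = 7.873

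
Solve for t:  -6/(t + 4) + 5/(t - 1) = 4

t = -5.25 or t = 2

Multiply both sides by (t + 4)(t - 1):
-6(t - 1) + 5(t + 4) = 4(t + 4)(t - 1).
Expand and collect terms: 4t^2 + 13t - 42 = 0.
Factor or apply the quadratic formula: t = 2 or t = -5.25.
Neither value makes a denominator zero (t != -4, t != 1), so both are valid.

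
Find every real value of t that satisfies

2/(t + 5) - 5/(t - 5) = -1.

Multiply both sides by (t + 5)(t - 5):
2(t - 5) - 5(t + 5) = -(t + 5)(t - 5).
Expand and collect terms: -t^2 + 3t + 60 = 0.
By the quadratic formula, t = (-3 +/- sqrt(249)) / -2, so t ~= -6.3899 or t ~= 9.3899.
Neither value makes a denominator zero (t != -5, t != 5), so both are valid.

t = -6.3899 or t = 9.3899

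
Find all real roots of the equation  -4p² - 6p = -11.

Rearrange to standard form: -4p² - 6p + 11 = 0.
Discriminant: (-6)² − 4·(-4)·11 = 212.
Quadratic formula: p = (6 ± √212) / (-8).
So p = -√(53)/4 - 3/4 ≈ -2.57 or p = -3/4 + √(53)/4 ≈ 1.07.

p = -2.57 or p = 1.07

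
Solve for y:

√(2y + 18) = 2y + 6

y = -1

Square both sides: 2y + 18 = (2y + 6)².
Expand and rearrange: 4y² + 22y + 18 = 0.
Solving gives y = -1 or y = -4.5.
Check each candidate in the original equation:
  y = -1: √(16) = 4, while 2y + 6 = 4 — valid.
  y = -4.5: √(9) = 3, while 2y + 6 = -3 — extraneous.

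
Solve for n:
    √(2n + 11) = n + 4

n = -1

Square both sides: 2n + 11 = (n + 4)².
Expand and rearrange: n² + 6n + 5 = 0.
Solving gives n = -1 or n = -5.
Check each candidate in the original equation:
  n = -1: √(9) = 3, while n + 4 = 3 — valid.
  n = -5: √(1) = 1, while n + 4 = -1 — extraneous.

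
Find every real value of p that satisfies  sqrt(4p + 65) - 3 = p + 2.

p = 4

Isolate the radical: sqrt(4p + 65) = p + 5.
Square both sides: 4p + 65 = (p + 5)^2.
Expand and rearrange: p^2 + 6p - 40 = 0.
Solving gives p = 4 or p = -10.
Check each candidate in the original equation:
  p = 4: sqrt(81) = 9, while p + 5 = 9 — valid.
  p = -10: sqrt(25) = 5, while p + 5 = -5 — extraneous.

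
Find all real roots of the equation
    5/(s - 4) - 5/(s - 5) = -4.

s = 3.2753 or s = 5.7247

Multiply both sides by (s - 4)(s - 5):
5(s - 5) - 5(s - 4) = -4(s - 4)(s - 5).
Expand and collect terms: -4s² + 36s - 75 = 0.
By the quadratic formula, s = (-36 ± √96) / -8, so s ≈ 3.2753 or s ≈ 5.7247.
Neither value makes a denominator zero (s ≠ 4, s ≠ 5), so both are valid.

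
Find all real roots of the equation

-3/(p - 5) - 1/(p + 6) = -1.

p = -5.2268 or p = 8.2268

Multiply both sides by (p - 5)(p + 6):
-3(p + 6) - (p - 5) = -(p - 5)(p + 6).
Expand and collect terms: -p² + 3p + 43 = 0.
By the quadratic formula, p = (-3 ± √181) / -2, so p ≈ -5.2268 or p ≈ 8.2268.
Neither value makes a denominator zero (p ≠ 5, p ≠ -6), so both are valid.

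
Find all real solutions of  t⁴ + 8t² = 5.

Let u = t². The equation becomes u² + 8u - 5 = 0.
By the quadratic formula, u = -4 + √(21) or u = -√(21) - 4.
t² = -4 + √(21) gives t = ±√(-4 + √(21)) ≈ ±0.7633.
t² = -√(21) - 4 < 0 has no real solution.

t = -0.7633 or t = 0.7633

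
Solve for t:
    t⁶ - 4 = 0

Let u = t³. The equation becomes u² - 4 = 0.
Factor: (u - 2)(u + 2) = 0, so u = 2 or u = -2.
t³ = 2 gives t = ∛(2) ≈ 1.2599.
t³ = -2 gives t = -∛(2) ≈ -1.2599.

t = -1.2599 or t = 1.2599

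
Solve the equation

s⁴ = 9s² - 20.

s = -2.2361 or s = -2 or s = 2 or s = 2.2361

Let u = s². The equation becomes u² - 9u + 20 = 0.
Factor: (u - 5)(u - 4) = 0, so u = 5 or u = 4.
s² = 5 gives s = ±√(5) ≈ ±2.2361.
s² = 4 gives s = ±2.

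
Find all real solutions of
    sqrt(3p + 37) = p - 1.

p = 9

Square both sides: 3p + 37 = (p - 1)^2.
Expand and rearrange: p^2 - 5p - 36 = 0.
Solving gives p = 9 or p = -4.
Check each candidate in the original equation:
  p = 9: sqrt(64) = 8, while p - 1 = 8 — valid.
  p = -4: sqrt(25) = 5, while p - 1 = -5 — extraneous.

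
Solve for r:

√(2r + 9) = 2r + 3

Square both sides: 2r + 9 = (2r + 3)².
Expand and rearrange: 4r² + 10r = 0.
Solving gives r = 0 or r = -2.5.
Check each candidate in the original equation:
  r = 0: √(9) = 3, while 2r + 3 = 3 — valid.
  r = -2.5: √(4) = 2, while 2r + 3 = -2 — extraneous.

r = 0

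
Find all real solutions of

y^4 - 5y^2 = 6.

y = -2.4495 or y = 2.4495

Let u = y^2. The equation becomes u^2 - 5u - 6 = 0.
Factor: (u - 6)(u + 1) = 0, so u = 6 or u = -1.
y^2 = 6 gives y = +/-sqrt(6) ~= +/-2.4495.
y^2 = -1 < 0 has no real solution.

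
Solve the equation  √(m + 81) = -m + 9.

Square both sides: m + 81 = (-m + 9)².
Expand and rearrange: m² - 19m = 0.
Solving gives m = 19 or m = 0.
Check each candidate in the original equation:
  m = 19: √(100) = 10, while -m + 9 = -10 — extraneous.
  m = 0: √(81) = 9, while -m + 9 = 9 — valid.

m = 0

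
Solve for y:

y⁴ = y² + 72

Let u = y². The equation becomes u² - u - 72 = 0.
Factor: (u - 9)(u + 8) = 0, so u = 9 or u = -8.
y² = 9 gives y = ±3.
y² = -8 < 0 has no real solution.

y = -3 or y = 3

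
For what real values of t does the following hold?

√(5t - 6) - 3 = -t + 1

t = 2

Isolate the radical: √(5t - 6) = -t + 4.
Square both sides: 5t - 6 = (-t + 4)².
Expand and rearrange: t² - 13t + 22 = 0.
Solving gives t = 11 or t = 2.
Check each candidate in the original equation:
  t = 11: √(49) = 7, while -t + 4 = -7 — extraneous.
  t = 2: √(4) = 2, while -t + 4 = 2 — valid.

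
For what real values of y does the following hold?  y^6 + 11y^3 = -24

y = -2 or y = -1.4422

Let u = y^3. The equation becomes u^2 + 11u + 24 = 0.
Factor: (u + 3)(u + 8) = 0, so u = -3 or u = -8.
y^3 = -3 gives y = -(3)^(1/3) ~= -1.4422.
y^3 = -8 gives y = -2.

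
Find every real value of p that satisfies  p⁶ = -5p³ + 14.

Let u = p³. The equation becomes u² + 5u - 14 = 0.
Factor: (u - 2)(u + 7) = 0, so u = 2 or u = -7.
p³ = 2 gives p = ∛(2) ≈ 1.2599.
p³ = -7 gives p = -∛(7) ≈ -1.9129.

p = -1.9129 or p = 1.2599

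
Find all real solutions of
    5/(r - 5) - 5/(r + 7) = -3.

Multiply both sides by (r - 5)(r + 7):
5(r + 7) - 5(r - 5) = -3(r - 5)(r + 7).
Expand and collect terms: -3r² - 6r + 45 = 0.
Factor or apply the quadratic formula: r = -5 or r = 3.
Neither value makes a denominator zero (r ≠ 5, r ≠ -7), so both are valid.

r = -5 or r = 3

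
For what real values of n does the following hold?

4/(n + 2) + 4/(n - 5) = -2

n = -4.5311 or n = 3.5311

Multiply both sides by (n + 2)(n - 5):
4(n - 5) + 4(n + 2) = -2(n + 2)(n - 5).
Expand and collect terms: -2n² - 2n + 32 = 0.
By the quadratic formula, n = (2 ± √260) / -4, so n ≈ -4.5311 or n ≈ 3.5311.
Neither value makes a denominator zero (n ≠ -2, n ≠ 5), so both are valid.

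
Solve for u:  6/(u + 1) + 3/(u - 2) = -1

u = -9.1962 or u = 1.1962

Multiply both sides by (u + 1)(u - 2):
6(u - 2) + 3(u + 1) = -(u + 1)(u - 2).
Expand and collect terms: -u² - 8u + 11 = 0.
By the quadratic formula, u = (8 ± √108) / -2, so u ≈ -9.1962 or u ≈ 1.1962.
Neither value makes a denominator zero (u ≠ -1, u ≠ 2), so both are valid.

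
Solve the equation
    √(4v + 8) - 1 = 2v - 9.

v = 7

Isolate the radical: √(4v + 8) = 2v - 8.
Square both sides: 4v + 8 = (2v - 8)².
Expand and rearrange: 4v² - 36v + 56 = 0.
Solving gives v = 7 or v = 2.
Check each candidate in the original equation:
  v = 7: √(36) = 6, while 2v - 8 = 6 — valid.
  v = 2: √(16) = 4, while 2v - 8 = -4 — extraneous.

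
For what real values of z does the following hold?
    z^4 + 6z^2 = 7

Let u = z^2. The equation becomes u^2 + 6u - 7 = 0.
Factor: (u + 7)(u - 1) = 0, so u = -7 or u = 1.
z^2 = -7 < 0 has no real solution.
z^2 = 1 gives z = +/-1.

z = -1 or z = 1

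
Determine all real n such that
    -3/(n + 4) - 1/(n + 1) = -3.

n = -3.135 or n = -0.5316

Multiply both sides by (n + 4)(n + 1):
-3(n + 1) - (n + 4) = -3(n + 4)(n + 1).
Expand and collect terms: -3n^2 - 11n - 5 = 0.
By the quadratic formula, n = (11 +/- sqrt(61)) / -6, so n ~= -3.135 or n ~= -0.5316.
Neither value makes a denominator zero (n != -4, n != -1), so both are valid.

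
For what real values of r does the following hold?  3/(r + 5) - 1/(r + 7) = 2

r = -7.3028 or r = -3.6972

Multiply both sides by (r + 5)(r + 7):
3(r + 7) - (r + 5) = 2(r + 5)(r + 7).
Expand and collect terms: 2r² + 22r + 54 = 0.
By the quadratic formula, r = (-22 ± √52) / 4, so r ≈ -3.6972 or r ≈ -7.3028.
Neither value makes a denominator zero (r ≠ -5, r ≠ -7), so both are valid.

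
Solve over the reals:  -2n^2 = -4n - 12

Rearrange to standard form: -2n^2 + 4n + 12 = 0.
Discriminant: (4)^2 - 4*(-2)*12 = 112.
Quadratic formula: n = (-4 +/- sqrt(112)) / (-4).
So n = 1 - sqrt(7) ~= -1.6458 or n = 1 + sqrt(7) ~= 3.6458.

n = -1.6458 or n = 3.6458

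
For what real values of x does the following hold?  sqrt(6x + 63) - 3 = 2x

Isolate the radical: sqrt(6x + 63) = 2x + 3.
Square both sides: 6x + 63 = (2x + 3)^2.
Expand and rearrange: 4x^2 + 6x - 54 = 0.
Solving gives x = 3 or x = -4.5.
Check each candidate in the original equation:
  x = 3: sqrt(81) = 9, while 2x + 3 = 9 — valid.
  x = -4.5: sqrt(36) = 6, while 2x + 3 = -6 — extraneous.

x = 3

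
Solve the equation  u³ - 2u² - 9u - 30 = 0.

Possible rational roots are divisors of -30. Testing u = 5 gives 0, so (u - 5) is a factor.
Divide: u³ - 2u² - 9u - 30 = (u - 5)(u² + 3u + 6).
The quadratic u² + 3u + 6 has discriminant -15 < 0, so no further real roots.

u = 5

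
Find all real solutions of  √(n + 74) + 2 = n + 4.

n = 7

Isolate the radical: √(n + 74) = n + 2.
Square both sides: n + 74 = (n + 2)².
Expand and rearrange: n² + 3n - 70 = 0.
Solving gives n = 7 or n = -10.
Check each candidate in the original equation:
  n = 7: √(81) = 9, while n + 2 = 9 — valid.
  n = -10: √(64) = 8, while n + 2 = -8 — extraneous.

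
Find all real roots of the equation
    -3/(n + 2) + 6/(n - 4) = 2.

Multiply both sides by (n + 2)(n - 4):
-3(n - 4) + 6(n + 2) = 2(n + 2)(n - 4).
Expand and collect terms: 2n^2 - 7n - 40 = 0.
By the quadratic formula, n = (7 +/- sqrt(369)) / 4, so n ~= 6.5523 or n ~= -3.0523.
Neither value makes a denominator zero (n != -2, n != 4), so both are valid.

n = -3.0523 or n = 6.5523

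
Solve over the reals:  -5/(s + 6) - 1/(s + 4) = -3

s = -4.8165 or s = -3.1835

Multiply both sides by (s + 6)(s + 4):
-5(s + 4) - (s + 6) = -3(s + 6)(s + 4).
Expand and collect terms: -3s^2 - 24s - 46 = 0.
By the quadratic formula, s = (24 +/- sqrt(24)) / -6, so s ~= -4.8165 or s ~= -3.1835.
Neither value makes a denominator zero (s != -6, s != -4), so both are valid.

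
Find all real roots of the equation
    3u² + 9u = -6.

u = -2 or u = -1

Bring every term to one side: 3u² + 9u + 6 = 0.
Factor: 3(u + 2)(u + 1) = 0.
So u = -2 or u = -1.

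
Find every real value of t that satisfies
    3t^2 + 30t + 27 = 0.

Factor: 3(t + 9)(t + 1) = 0.
So t = -9 or t = -1.

t = -9 or t = -1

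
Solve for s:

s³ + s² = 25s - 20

Rearrange: s³ + s² - 25s + 20 = 0.
Possible rational roots are divisors of 20. Testing s = 4 gives 0, so (s - 4) is a factor.
Divide: s³ + s² - 25s + 20 = (s - 4)(s² + 5s - 5).
Apply the quadratic formula to s² + 5s - 5 = 0: s = (-5 ± √45)/2, i.e. s ≈ 0.8541 or s ≈ -5.8541.

s = -5.8541 or s = 0.8541 or s = 4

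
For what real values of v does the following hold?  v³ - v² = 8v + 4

Rearrange: v³ - v² - 8v - 4 = 0.
Possible rational roots are divisors of -4. Testing v = -2 gives 0, so (v + 2) is a factor.
Divide: v³ - v² - 8v - 4 = (v + 2)(v² - 3v - 2).
Apply the quadratic formula to v² - 3v - 2 = 0: v = (3 ± √17)/2, i.e. v ≈ 3.5616 or v ≈ -0.5616.

v = -2 or v = -0.5616 or v = 3.5616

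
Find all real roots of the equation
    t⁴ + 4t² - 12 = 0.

t = -1.4142 or t = 1.4142

Let u = t². The equation becomes u² + 4u - 12 = 0.
Factor: (u - 2)(u + 6) = 0, so u = 2 or u = -6.
t² = 2 gives t = ±√(2) ≈ ±1.4142.
t² = -6 < 0 has no real solution.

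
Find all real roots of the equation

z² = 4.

Bring every term to one side: z² - 4 = 0.
Factor: (z - 2)(z + 2) = 0.
So z = 2 or z = -2.

z = -2 or z = 2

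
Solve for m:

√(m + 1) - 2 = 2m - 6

Isolate the radical: √(m + 1) = 2m - 4.
Square both sides: m + 1 = (2m - 4)².
Expand and rearrange: 4m² - 17m + 15 = 0.
Solving gives m = 3 or m = 1.25.
Check each candidate in the original equation:
  m = 3: √(4) = 2, while 2m - 4 = 2 — valid.
  m = 1.25: √(2.25) = 1.5, while 2m - 4 = -1.5 — extraneous.

m = 3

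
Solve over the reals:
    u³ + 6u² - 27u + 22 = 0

u = -9.1962 or u = 1.1962 or u = 2

Possible rational roots are divisors of 22. Testing u = 2 gives 0, so (u - 2) is a factor.
Divide: u³ + 6u² - 27u + 22 = (u - 2)(u² + 8u - 11).
Apply the quadratic formula to u² + 8u - 11 = 0: u = (-8 ± √108)/2, i.e. u ≈ 1.1962 or u ≈ -9.1962.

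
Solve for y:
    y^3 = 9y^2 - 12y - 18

Rearrange: y^3 - 9y^2 + 12y + 18 = 0.
Possible rational roots are divisors of 18. Testing y = 3 gives 0, so (y - 3) is a factor.
Divide: y^3 - 9y^2 + 12y + 18 = (y - 3)(y^2 - 6y - 6).
Apply the quadratic formula to y^2 - 6y - 6 = 0: y = (6 +/- sqrt(60))/2, i.e. y ~= 6.873 or y ~= -0.873.

y = -0.873 or y = 3 or y = 6.873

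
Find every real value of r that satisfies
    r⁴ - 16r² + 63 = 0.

r = -3 or r = -2.6458 or r = 2.6458 or r = 3

Let u = r². The equation becomes u² - 16u + 63 = 0.
Factor: (u - 7)(u - 9) = 0, so u = 7 or u = 9.
r² = 7 gives r = ±√(7) ≈ ±2.6458.
r² = 9 gives r = ±3.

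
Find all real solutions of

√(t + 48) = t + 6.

t = 1

Square both sides: t + 48 = (t + 6)².
Expand and rearrange: t² + 11t - 12 = 0.
Solving gives t = 1 or t = -12.
Check each candidate in the original equation:
  t = 1: √(49) = 7, while t + 6 = 7 — valid.
  t = -12: √(36) = 6, while t + 6 = -6 — extraneous.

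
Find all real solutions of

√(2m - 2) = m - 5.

Square both sides: 2m - 2 = (m - 5)².
Expand and rearrange: m² - 12m + 27 = 0.
Solving gives m = 9 or m = 3.
Check each candidate in the original equation:
  m = 9: √(16) = 4, while m - 5 = 4 — valid.
  m = 3: √(4) = 2, while m - 5 = -2 — extraneous.

m = 9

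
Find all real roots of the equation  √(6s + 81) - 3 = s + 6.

Isolate the radical: √(6s + 81) = s + 9.
Square both sides: 6s + 81 = (s + 9)².
Expand and rearrange: s² + 12s = 0.
Solving gives s = 0 or s = -12.
Check each candidate in the original equation:
  s = 0: √(81) = 9, while s + 9 = 9 — valid.
  s = -12: √(9) = 3, while s + 9 = -3 — extraneous.

s = 0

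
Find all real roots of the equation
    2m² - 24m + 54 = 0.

m = 3 or m = 9

Factor: 2(m - 3)(m - 9) = 0.
So m = 3 or m = 9.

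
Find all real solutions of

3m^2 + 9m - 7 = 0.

m = -3.6409 or m = 0.6409

Discriminant: (9)^2 - 4*3*(-7) = 165.
Quadratic formula: m = (-9 +/- sqrt(165)) / 6.
So m = -3/2 + sqrt(165)/6 ~= 0.6409 or m = -sqrt(165)/6 - 3/2 ~= -3.6409.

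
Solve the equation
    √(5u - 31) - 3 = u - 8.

Isolate the radical: √(5u - 31) = u - 5.
Square both sides: 5u - 31 = (u - 5)².
Expand and rearrange: u² - 15u + 56 = 0.
Solving gives u = 8 or u = 7.
Check each candidate in the original equation:
  u = 8: √(9) = 3, while u - 5 = 3 — valid.
  u = 7: √(4) = 2, while u - 5 = 2 — valid.

u = 7 or u = 8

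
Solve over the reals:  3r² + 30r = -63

Bring every term to one side: 3r² + 30r + 63 = 0.
Factor: 3(r + 7)(r + 3) = 0.
So r = -7 or r = -3.

r = -7 or r = -3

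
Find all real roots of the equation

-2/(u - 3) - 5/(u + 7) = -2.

Multiply both sides by (u - 3)(u + 7):
-2(u + 7) - 5(u - 3) = -2(u - 3)(u + 7).
Expand and collect terms: -2u^2 - u + 41 = 0.
By the quadratic formula, u = (1 +/- sqrt(329)) / -4, so u ~= -4.7846 or u ~= 4.2846.
Neither value makes a denominator zero (u != 3, u != -7), so both are valid.

u = -4.7846 or u = 4.2846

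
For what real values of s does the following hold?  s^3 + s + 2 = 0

s = -1

Possible rational roots are divisors of 2. Testing s = -1 gives 0, so (s + 1) is a factor.
Divide: s^3 + s + 2 = (s + 1)(s^2 - s + 2).
The quadratic s^2 - s + 2 has discriminant -7 < 0, so no further real roots.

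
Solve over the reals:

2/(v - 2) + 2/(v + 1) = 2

Multiply both sides by (v - 2)(v + 1):
2(v + 1) + 2(v - 2) = 2(v - 2)(v + 1).
Expand and collect terms: 2v² - 6v - 2 = 0.
By the quadratic formula, v = (6 ± √52) / 4, so v ≈ 3.3028 or v ≈ -0.3028.
Neither value makes a denominator zero (v ≠ 2, v ≠ -1), so both are valid.

v = -0.3028 or v = 3.3028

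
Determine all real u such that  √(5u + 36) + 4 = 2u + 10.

u = 0

Isolate the radical: √(5u + 36) = 2u + 6.
Square both sides: 5u + 36 = (2u + 6)².
Expand and rearrange: 4u² + 19u = 0.
Solving gives u = 0 or u = -4.75.
Check each candidate in the original equation:
  u = 0: √(36) = 6, while 2u + 6 = 6 — valid.
  u = -4.75: √(12.25) = 3.5, while 2u + 6 = -3.5 — extraneous.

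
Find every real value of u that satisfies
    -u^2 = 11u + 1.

u = -10.9083 or u = -0.0917

Rearrange to standard form: -u^2 - 11u - 1 = 0.
Discriminant: (-11)^2 - 4*(-1)*(-1) = 117.
Quadratic formula: u = (11 +/- sqrt(117)) / (-2).
So u = -11/2 - 3*sqrt(13)/2 ~= -10.9083 or u = -11/2 + 3*sqrt(13)/2 ~= -0.0917.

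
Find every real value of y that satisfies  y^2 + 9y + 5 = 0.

Discriminant: (9)^2 - 4*1*5 = 61.
Quadratic formula: y = (-9 +/- sqrt(61)) / 2.
So y = -9/2 + sqrt(61)/2 ~= -0.5949 or y = -9/2 - sqrt(61)/2 ~= -8.4051.

y = -8.4051 or y = -0.5949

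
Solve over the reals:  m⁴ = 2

m = -1.1892 or m = 1.1892

Let u = m². The equation becomes u² - 2 = 0.
By the quadratic formula, u = √(2) or u = -√(2).
m² = √(2) gives m = ±2^(1/4) ≈ ±1.1892.
m² = -√(2) < 0 has no real solution.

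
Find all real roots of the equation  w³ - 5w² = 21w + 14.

Rearrange: w³ - 5w² - 21w - 14 = 0.
Possible rational roots are divisors of -14. Testing w = -2 gives 0, so (w + 2) is a factor.
Divide: w³ - 5w² - 21w - 14 = (w + 2)(w² - 7w - 7).
Apply the quadratic formula to w² - 7w - 7 = 0: w = (7 ± √77)/2, i.e. w ≈ 7.8875 or w ≈ -0.8875.

w = -2 or w = -0.8875 or w = 7.8875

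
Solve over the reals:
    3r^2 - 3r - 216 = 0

r = -8 or r = 9

Factor: 3(r - 9)(r + 8) = 0.
So r = 9 or r = -8.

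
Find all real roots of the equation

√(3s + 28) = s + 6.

s = -1

Square both sides: 3s + 28 = (s + 6)².
Expand and rearrange: s² + 9s + 8 = 0.
Solving gives s = -1 or s = -8.
Check each candidate in the original equation:
  s = -1: √(25) = 5, while s + 6 = 5 — valid.
  s = -8: √(4) = 2, while s + 6 = -2 — extraneous.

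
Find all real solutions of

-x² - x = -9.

Rearrange to standard form: -x² - x + 9 = 0.
Discriminant: (-1)² − 4·(-1)·9 = 37.
Quadratic formula: x = (1 ± √37) / (-2).
So x = -√(37)/2 - 1/2 ≈ -3.5414 or x = -1/2 + √(37)/2 ≈ 2.5414.

x = -3.5414 or x = 2.5414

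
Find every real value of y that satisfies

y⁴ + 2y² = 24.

Let u = y². The equation becomes u² + 2u - 24 = 0.
Factor: (u + 6)(u - 4) = 0, so u = -6 or u = 4.
y² = -6 < 0 has no real solution.
y² = 4 gives y = ±2.

y = -2 or y = 2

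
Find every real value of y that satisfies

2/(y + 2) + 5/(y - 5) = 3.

Multiply both sides by (y + 2)(y - 5):
2(y - 5) + 5(y + 2) = 3(y + 2)(y - 5).
Expand and collect terms: 3y^2 - 16y - 30 = 0.
By the quadratic formula, y = (16 +/- sqrt(616)) / 6, so y ~= 6.8032 or y ~= -1.4699.
Neither value makes a denominator zero (y != -2, y != 5), so both are valid.

y = -1.4699 or y = 6.8032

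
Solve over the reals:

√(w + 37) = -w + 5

Square both sides: w + 37 = (-w + 5)².
Expand and rearrange: w² - 11w - 12 = 0.
Solving gives w = 12 or w = -1.
Check each candidate in the original equation:
  w = 12: √(49) = 7, while -w + 5 = -7 — extraneous.
  w = -1: √(36) = 6, while -w + 5 = 6 — valid.

w = -1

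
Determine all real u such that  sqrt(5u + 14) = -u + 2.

Square both sides: 5u + 14 = (-u + 2)^2.
Expand and rearrange: u^2 - 9u - 10 = 0.
Solving gives u = 10 or u = -1.
Check each candidate in the original equation:
  u = 10: sqrt(64) = 8, while -u + 2 = -8 — extraneous.
  u = -1: sqrt(9) = 3, while -u + 2 = 3 — valid.

u = -1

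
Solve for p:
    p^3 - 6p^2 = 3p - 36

p = -2.2749 or p = 3 or p = 5.2749

Rearrange: p^3 - 6p^2 - 3p + 36 = 0.
Possible rational roots are divisors of 36. Testing p = 3 gives 0, so (p - 3) is a factor.
Divide: p^3 - 6p^2 - 3p + 36 = (p - 3)(p^2 - 3p - 12).
Apply the quadratic formula to p^2 - 3p - 12 = 0: p = (3 +/- sqrt(57))/2, i.e. p ~= 5.2749 or p ~= -2.2749.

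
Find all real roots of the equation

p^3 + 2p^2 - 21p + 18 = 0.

Possible rational roots are divisors of 18. Testing p = 3 gives 0, so (p - 3) is a factor.
Divide: p^3 + 2p^2 - 21p + 18 = (p - 3)(p^2 + 5p - 6).
Factor the quadratic: p = 1 or p = -6.

p = -6 or p = 1 or p = 3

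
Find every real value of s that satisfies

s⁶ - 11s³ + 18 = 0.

Let u = s³. The equation becomes u² - 11u + 18 = 0.
Factor: (u - 2)(u - 9) = 0, so u = 2 or u = 9.
s³ = 2 gives s = ∛(2) ≈ 1.2599.
s³ = 9 gives s = ∛(9) ≈ 2.0801.

s = 1.2599 or s = 2.0801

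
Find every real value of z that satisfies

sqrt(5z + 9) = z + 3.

z = -1 or z = 0

Square both sides: 5z + 9 = (z + 3)^2.
Expand and rearrange: z^2 + z = 0.
Solving gives z = 0 or z = -1.
Check each candidate in the original equation:
  z = 0: sqrt(9) = 3, while z + 3 = 3 — valid.
  z = -1: sqrt(4) = 2, while z + 3 = 2 — valid.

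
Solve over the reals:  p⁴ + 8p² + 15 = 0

No real solutions.

Let u = p². The equation becomes u² + 8u + 15 = 0.
Factor: (u + 3)(u + 5) = 0, so u = -3 or u = -5.
p² = -3 < 0 has no real solution.
p² = -5 < 0 has no real solution.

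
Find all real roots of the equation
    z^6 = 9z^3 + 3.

Let u = z^3. The equation becomes u^2 - 9u - 3 = 0.
By the quadratic formula, u = 9/2 + sqrt(93)/2 or u = 9/2 - sqrt(93)/2.
z^3 = 9/2 + sqrt(93)/2 gives z = (9/2 + sqrt(93)/2)^(1/3) ~= 2.1046.
z^3 = 9/2 - sqrt(93)/2 gives z = -(-9/2 + sqrt(93)/2)^(1/3) ~= -0.6853.

z = -0.6853 or z = 2.1046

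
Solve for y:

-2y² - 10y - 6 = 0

Discriminant: (-10)² − 4·(-2)·(-6) = 52.
Quadratic formula: y = (10 ± √52) / (-4).
So y = -5/2 - √(13)/2 ≈ -4.3028 or y = -5/2 + √(13)/2 ≈ -0.6972.

y = -4.3028 or y = -0.6972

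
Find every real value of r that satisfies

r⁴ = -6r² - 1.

Let u = r². The equation becomes u² + 6u + 1 = 0.
By the quadratic formula, u = -3 + 2·√(2) or u = -3 - 2·√(2).
r² = -3 + 2·√(2) < 0 has no real solution.
r² = -3 - 2·√(2) < 0 has no real solution.

No real solutions.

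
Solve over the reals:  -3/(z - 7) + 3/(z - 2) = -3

Multiply both sides by (z - 7)(z - 2):
-3(z - 2) + 3(z - 7) = -3(z - 7)(z - 2).
Expand and collect terms: -3z² + 27z - 27 = 0.
By the quadratic formula, z = (-27 ± √405) / -6, so z ≈ 1.1459 or z ≈ 7.8541.
Neither value makes a denominator zero (z ≠ 7, z ≠ 2), so both are valid.

z = 1.1459 or z = 7.8541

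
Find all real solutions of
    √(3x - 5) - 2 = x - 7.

Isolate the radical: √(3x - 5) = x - 5.
Square both sides: 3x - 5 = (x - 5)².
Expand and rearrange: x² - 13x + 30 = 0.
Solving gives x = 10 or x = 3.
Check each candidate in the original equation:
  x = 10: √(25) = 5, while x - 5 = 5 — valid.
  x = 3: √(4) = 2, while x - 5 = -2 — extraneous.

x = 10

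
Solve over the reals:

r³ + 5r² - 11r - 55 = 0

Possible rational roots are divisors of -55. Testing r = -5 gives 0, so (r + 5) is a factor.
Divide: r³ + 5r² - 11r - 55 = (r + 5)(r² - 11).
Apply the quadratic formula to r² - 11 = 0: r = (0 ± √44)/2, i.e. r ≈ 3.3166 or r ≈ -3.3166.

r = -5 or r = -3.3166 or r = 3.3166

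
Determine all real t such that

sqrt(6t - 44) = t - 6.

Square both sides: 6t - 44 = (t - 6)^2.
Expand and rearrange: t^2 - 18t + 80 = 0.
Solving gives t = 10 or t = 8.
Check each candidate in the original equation:
  t = 10: sqrt(16) = 4, while t - 6 = 4 — valid.
  t = 8: sqrt(4) = 2, while t - 6 = 2 — valid.

t = 8 or t = 10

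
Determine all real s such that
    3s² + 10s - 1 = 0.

Discriminant: (10)² − 4·3·(-1) = 112.
Quadratic formula: s = (-10 ± √112) / 6.
So s = -5/3 + 2·√(7)/3 ≈ 0.0972 or s = -2·√(7)/3 - 5/3 ≈ -3.4305.

s = -3.4305 or s = 0.0972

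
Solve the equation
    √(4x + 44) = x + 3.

Square both sides: 4x + 44 = (x + 3)².
Expand and rearrange: x² + 2x - 35 = 0.
Solving gives x = 5 or x = -7.
Check each candidate in the original equation:
  x = 5: √(64) = 8, while x + 3 = 8 — valid.
  x = -7: √(16) = 4, while x + 3 = -4 — extraneous.

x = 5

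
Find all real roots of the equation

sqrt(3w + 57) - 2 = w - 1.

Isolate the radical: sqrt(3w + 57) = w + 1.
Square both sides: 3w + 57 = (w + 1)^2.
Expand and rearrange: w^2 - w - 56 = 0.
Solving gives w = 8 or w = -7.
Check each candidate in the original equation:
  w = 8: sqrt(81) = 9, while w + 1 = 9 — valid.
  w = -7: sqrt(36) = 6, while w + 1 = -6 — extraneous.

w = 8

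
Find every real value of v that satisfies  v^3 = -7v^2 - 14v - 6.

Rearrange: v^3 + 7v^2 + 14v + 6 = 0.
Possible rational roots are divisors of 6. Testing v = -3 gives 0, so (v + 3) is a factor.
Divide: v^3 + 7v^2 + 14v + 6 = (v + 3)(v^2 + 4v + 2).
Apply the quadratic formula to v^2 + 4v + 2 = 0: v = (-4 +/- sqrt(8))/2, i.e. v ~= -0.5858 or v ~= -3.4142.

v = -3.4142 or v = -3 or v = -0.5858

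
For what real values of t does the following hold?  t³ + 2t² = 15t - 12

t = -5.2749 or t = 1 or t = 2.2749

Rearrange: t³ + 2t² - 15t + 12 = 0.
Possible rational roots are divisors of 12. Testing t = 1 gives 0, so (t - 1) is a factor.
Divide: t³ + 2t² - 15t + 12 = (t - 1)(t² + 3t - 12).
Apply the quadratic formula to t² + 3t - 12 = 0: t = (-3 ± √57)/2, i.e. t ≈ 2.2749 or t ≈ -5.2749.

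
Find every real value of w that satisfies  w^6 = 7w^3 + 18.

w = -1.2599 or w = 2.0801

Let u = w^3. The equation becomes u^2 - 7u - 18 = 0.
Factor: (u - 9)(u + 2) = 0, so u = 9 or u = -2.
w^3 = 9 gives w = (9)^(1/3) ~= 2.0801.
w^3 = -2 gives w = -(2)^(1/3) ~= -1.2599.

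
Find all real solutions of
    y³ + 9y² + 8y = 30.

Rearrange: y³ + 9y² + 8y - 30 = 0.
Possible rational roots are divisors of -30. Testing y = -3 gives 0, so (y + 3) is a factor.
Divide: y³ + 9y² + 8y - 30 = (y + 3)(y² + 6y - 10).
Apply the quadratic formula to y² + 6y - 10 = 0: y = (-6 ± √76)/2, i.e. y ≈ 1.3589 or y ≈ -7.3589.

y = -7.3589 or y = -3 or y = 1.3589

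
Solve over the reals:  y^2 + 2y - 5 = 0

Discriminant: (2)^2 - 4*1*(-5) = 24.
Quadratic formula: y = (-2 +/- sqrt(24)) / 2.
So y = -1 + sqrt(6) ~= 1.4495 or y = -sqrt(6) - 1 ~= -3.4495.

y = -3.4495 or y = 1.4495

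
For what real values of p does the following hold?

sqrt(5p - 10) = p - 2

p = 2 or p = 7

Square both sides: 5p - 10 = (p - 2)^2.
Expand and rearrange: p^2 - 9p + 14 = 0.
Solving gives p = 7 or p = 2.
Check each candidate in the original equation:
  p = 7: sqrt(25) = 5, while p - 2 = 5 — valid.
  p = 2: sqrt(0) = 0, while p - 2 = 0 — valid.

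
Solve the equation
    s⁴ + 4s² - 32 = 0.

s = -2 or s = 2

Let u = s². The equation becomes u² + 4u - 32 = 0.
Factor: (u + 8)(u - 4) = 0, so u = -8 or u = 4.
s² = -8 < 0 has no real solution.
s² = 4 gives s = ±2.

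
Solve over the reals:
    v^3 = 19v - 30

v = -5 or v = 2 or v = 3

Rearrange: v^3 - 19v + 30 = 0.
Possible rational roots are divisors of 30. Testing v = 3 gives 0, so (v - 3) is a factor.
Divide: v^3 - 19v + 30 = (v - 3)(v^2 + 3v - 10).
Factor the quadratic: v = 2 or v = -5.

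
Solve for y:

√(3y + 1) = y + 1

y = 0 or y = 1

Square both sides: 3y + 1 = (y + 1)².
Expand and rearrange: y² - y = 0.
Solving gives y = 1 or y = 0.
Check each candidate in the original equation:
  y = 1: √(4) = 2, while y + 1 = 2 — valid.
  y = 0: √(1) = 1, while y + 1 = 1 — valid.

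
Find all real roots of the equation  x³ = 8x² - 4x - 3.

x = -0.4051 or x = 1 or x = 7.4051

Rearrange: x³ - 8x² + 4x + 3 = 0.
Possible rational roots are divisors of 3. Testing x = 1 gives 0, so (x - 1) is a factor.
Divide: x³ - 8x² + 4x + 3 = (x - 1)(x² - 7x - 3).
Apply the quadratic formula to x² - 7x - 3 = 0: x = (7 ± √61)/2, i.e. x ≈ 7.4051 or x ≈ -0.4051.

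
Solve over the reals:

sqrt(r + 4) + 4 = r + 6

r = 0

Isolate the radical: sqrt(r + 4) = r + 2.
Square both sides: r + 4 = (r + 2)^2.
Expand and rearrange: r^2 + 3r = 0.
Solving gives r = 0 or r = -3.
Check each candidate in the original equation:
  r = 0: sqrt(4) = 2, while r + 2 = 2 — valid.
  r = -3: sqrt(1) = 1, while r + 2 = -1 — extraneous.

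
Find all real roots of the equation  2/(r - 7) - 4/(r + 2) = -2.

Multiply both sides by (r - 7)(r + 2):
2(r + 2) - 4(r - 7) = -2(r - 7)(r + 2).
Expand and collect terms: -2r^2 + 12r - 4 = 0.
By the quadratic formula, r = (-12 +/- sqrt(112)) / -4, so r ~= 0.3542 or r ~= 5.6458.
Neither value makes a denominator zero (r != 7, r != -2), so both are valid.

r = 0.3542 or r = 5.6458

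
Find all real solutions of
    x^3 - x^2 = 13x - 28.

Rearrange: x^3 - x^2 - 13x + 28 = 0.
Possible rational roots are divisors of 28. Testing x = -4 gives 0, so (x + 4) is a factor.
Divide: x^3 - x^2 - 13x + 28 = (x + 4)(x^2 - 5x + 7).
The quadratic x^2 - 5x + 7 has discriminant -3 < 0, so no further real roots.

x = -4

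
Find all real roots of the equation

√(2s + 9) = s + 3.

s = 0

Square both sides: 2s + 9 = (s + 3)².
Expand and rearrange: s² + 4s = 0.
Solving gives s = 0 or s = -4.
Check each candidate in the original equation:
  s = 0: √(9) = 3, while s + 3 = 3 — valid.
  s = -4: √(1) = 1, while s + 3 = -1 — extraneous.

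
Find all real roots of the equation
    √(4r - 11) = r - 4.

Square both sides: 4r - 11 = (r - 4)².
Expand and rearrange: r² - 12r + 27 = 0.
Solving gives r = 9 or r = 3.
Check each candidate in the original equation:
  r = 9: √(25) = 5, while r - 4 = 5 — valid.
  r = 3: √(1) = 1, while r - 4 = -1 — extraneous.

r = 9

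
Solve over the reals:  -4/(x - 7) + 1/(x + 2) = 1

x = 1

Multiply both sides by (x - 7)(x + 2):
-4(x + 2) + (x - 7) = (x - 7)(x + 2).
Expand and collect terms: x² - 2x + 1 = 0.
This has the repeated root x = 1.
Neither value makes a denominator zero (x ≠ 7, x ≠ -2), so both are valid.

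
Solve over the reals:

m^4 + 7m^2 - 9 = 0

m = -1.0535 or m = 1.0535

Let u = m^2. The equation becomes u^2 + 7u - 9 = 0.
By the quadratic formula, u = -7/2 + sqrt(85)/2 or u = -sqrt(85)/2 - 7/2.
m^2 = -7/2 + sqrt(85)/2 gives m = +/-sqrt(-7/2 + sqrt(85)/2) ~= +/-1.0535.
m^2 = -sqrt(85)/2 - 7/2 < 0 has no real solution.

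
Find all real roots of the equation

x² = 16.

x = -4 or x = 4

Bring every term to one side: x² - 16 = 0.
Factor: (x + 4)(x - 4) = 0.
So x = -4 or x = 4.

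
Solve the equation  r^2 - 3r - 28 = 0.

Factor: (r + 4)(r - 7) = 0.
So r = -4 or r = 7.

r = -4 or r = 7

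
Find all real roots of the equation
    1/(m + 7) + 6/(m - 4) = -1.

m = -8.873 or m = -1.127

Multiply both sides by (m + 7)(m - 4):
(m - 4) + 6(m + 7) = -(m + 7)(m - 4).
Expand and collect terms: -m² - 10m - 10 = 0.
By the quadratic formula, m = (10 ± √60) / -2, so m ≈ -8.873 or m ≈ -1.127.
Neither value makes a denominator zero (m ≠ -7, m ≠ 4), so both are valid.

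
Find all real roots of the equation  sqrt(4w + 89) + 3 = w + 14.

w = -2

Isolate the radical: sqrt(4w + 89) = w + 11.
Square both sides: 4w + 89 = (w + 11)^2.
Expand and rearrange: w^2 + 18w + 32 = 0.
Solving gives w = -2 or w = -16.
Check each candidate in the original equation:
  w = -2: sqrt(81) = 9, while w + 11 = 9 — valid.
  w = -16: sqrt(25) = 5, while w + 11 = -5 — extraneous.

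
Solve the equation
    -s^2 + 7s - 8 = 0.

s = 1.4384 or s = 5.5616

Discriminant: (7)^2 - 4*(-1)*(-8) = 17.
Quadratic formula: s = (-7 +/- sqrt(17)) / (-2).
So s = 7/2 - sqrt(17)/2 ~= 1.4384 or s = sqrt(17)/2 + 7/2 ~= 5.5616.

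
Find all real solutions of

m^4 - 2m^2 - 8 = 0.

Let u = m^2. The equation becomes u^2 - 2u - 8 = 0.
Factor: (u + 2)(u - 4) = 0, so u = -2 or u = 4.
m^2 = -2 < 0 has no real solution.
m^2 = 4 gives m = +/-2.

m = -2 or m = 2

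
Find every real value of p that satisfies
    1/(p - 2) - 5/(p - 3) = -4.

Multiply both sides by (p - 2)(p - 3):
(p - 3) - 5(p - 2) = -4(p - 2)(p - 3).
Expand and collect terms: -4p² + 24p - 31 = 0.
By the quadratic formula, p = (-24 ± √80) / -8, so p ≈ 1.882 or p ≈ 4.118.
Neither value makes a denominator zero (p ≠ 2, p ≠ 3), so both are valid.

p = 1.882 or p = 4.118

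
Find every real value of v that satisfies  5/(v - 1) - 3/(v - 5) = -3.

v = -0.4065 or v = 5.7398

Multiply both sides by (v - 1)(v - 5):
5(v - 5) - 3(v - 1) = -3(v - 1)(v - 5).
Expand and collect terms: -3v² + 16v + 7 = 0.
By the quadratic formula, v = (-16 ± √340) / -6, so v ≈ -0.4065 or v ≈ 5.7398.
Neither value makes a denominator zero (v ≠ 1, v ≠ 5), so both are valid.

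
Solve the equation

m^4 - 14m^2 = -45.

Let u = m^2. The equation becomes u^2 - 14u + 45 = 0.
Factor: (u - 9)(u - 5) = 0, so u = 9 or u = 5.
m^2 = 9 gives m = +/-3.
m^2 = 5 gives m = +/-sqrt(5) ~= +/-2.2361.

m = -3 or m = -2.2361 or m = 2.2361 or m = 3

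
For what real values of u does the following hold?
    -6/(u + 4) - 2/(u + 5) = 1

Multiply both sides by (u + 4)(u + 5):
-6(u + 5) - 2(u + 4) = (u + 4)(u + 5).
Expand and collect terms: u² + 17u + 58 = 0.
By the quadratic formula, u = (-17 ± √57) / 2, so u ≈ -4.7251 or u ≈ -12.2749.
Neither value makes a denominator zero (u ≠ -4, u ≠ -5), so both are valid.

u = -12.2749 or u = -4.7251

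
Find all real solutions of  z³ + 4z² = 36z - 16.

Rearrange: z³ + 4z² - 36z + 16 = 0.
Possible rational roots are divisors of 16. Testing z = 4 gives 0, so (z - 4) is a factor.
Divide: z³ + 4z² - 36z + 16 = (z - 4)(z² + 8z - 4).
Apply the quadratic formula to z² + 8z - 4 = 0: z = (-8 ± √80)/2, i.e. z ≈ 0.4721 or z ≈ -8.4721.

z = -8.4721 or z = 0.4721 or z = 4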